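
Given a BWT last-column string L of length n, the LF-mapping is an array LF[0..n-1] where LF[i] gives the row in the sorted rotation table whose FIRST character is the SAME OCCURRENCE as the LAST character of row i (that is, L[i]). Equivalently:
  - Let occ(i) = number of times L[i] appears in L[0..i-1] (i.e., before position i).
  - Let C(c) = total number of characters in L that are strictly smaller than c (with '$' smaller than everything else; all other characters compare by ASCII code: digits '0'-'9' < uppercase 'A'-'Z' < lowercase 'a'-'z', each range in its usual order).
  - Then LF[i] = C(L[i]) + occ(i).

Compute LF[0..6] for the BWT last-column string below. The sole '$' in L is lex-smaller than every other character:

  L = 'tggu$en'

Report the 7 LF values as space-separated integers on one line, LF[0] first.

Char counts: '$':1, 'e':1, 'g':2, 'n':1, 't':1, 'u':1
C (first-col start): C('$')=0, C('e')=1, C('g')=2, C('n')=4, C('t')=5, C('u')=6
L[0]='t': occ=0, LF[0]=C('t')+0=5+0=5
L[1]='g': occ=0, LF[1]=C('g')+0=2+0=2
L[2]='g': occ=1, LF[2]=C('g')+1=2+1=3
L[3]='u': occ=0, LF[3]=C('u')+0=6+0=6
L[4]='$': occ=0, LF[4]=C('$')+0=0+0=0
L[5]='e': occ=0, LF[5]=C('e')+0=1+0=1
L[6]='n': occ=0, LF[6]=C('n')+0=4+0=4

Answer: 5 2 3 6 0 1 4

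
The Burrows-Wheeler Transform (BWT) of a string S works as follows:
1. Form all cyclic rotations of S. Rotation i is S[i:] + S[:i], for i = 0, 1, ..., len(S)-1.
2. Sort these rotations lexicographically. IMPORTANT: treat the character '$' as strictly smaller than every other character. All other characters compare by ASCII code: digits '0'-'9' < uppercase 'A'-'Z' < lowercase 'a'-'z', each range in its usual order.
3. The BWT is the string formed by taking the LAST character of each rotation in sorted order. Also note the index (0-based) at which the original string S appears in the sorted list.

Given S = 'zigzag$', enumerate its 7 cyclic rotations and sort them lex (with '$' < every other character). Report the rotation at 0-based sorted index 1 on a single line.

All 7 rotations (rotation i = S[i:]+S[:i]):
  rot[0] = zigzag$
  rot[1] = igzag$z
  rot[2] = gzag$zi
  rot[3] = zag$zig
  rot[4] = ag$zigz
  rot[5] = g$zigza
  rot[6] = $zigzag
Sorted (with $ < everything):
  sorted[0] = $zigzag
  sorted[1] = ag$zigz
  sorted[2] = g$zigza
  sorted[3] = gzag$zi
  sorted[4] = igzag$z
  sorted[5] = zag$zig
  sorted[6] = zigzag$
sorted[1] = ag$zigz

Answer: ag$zigz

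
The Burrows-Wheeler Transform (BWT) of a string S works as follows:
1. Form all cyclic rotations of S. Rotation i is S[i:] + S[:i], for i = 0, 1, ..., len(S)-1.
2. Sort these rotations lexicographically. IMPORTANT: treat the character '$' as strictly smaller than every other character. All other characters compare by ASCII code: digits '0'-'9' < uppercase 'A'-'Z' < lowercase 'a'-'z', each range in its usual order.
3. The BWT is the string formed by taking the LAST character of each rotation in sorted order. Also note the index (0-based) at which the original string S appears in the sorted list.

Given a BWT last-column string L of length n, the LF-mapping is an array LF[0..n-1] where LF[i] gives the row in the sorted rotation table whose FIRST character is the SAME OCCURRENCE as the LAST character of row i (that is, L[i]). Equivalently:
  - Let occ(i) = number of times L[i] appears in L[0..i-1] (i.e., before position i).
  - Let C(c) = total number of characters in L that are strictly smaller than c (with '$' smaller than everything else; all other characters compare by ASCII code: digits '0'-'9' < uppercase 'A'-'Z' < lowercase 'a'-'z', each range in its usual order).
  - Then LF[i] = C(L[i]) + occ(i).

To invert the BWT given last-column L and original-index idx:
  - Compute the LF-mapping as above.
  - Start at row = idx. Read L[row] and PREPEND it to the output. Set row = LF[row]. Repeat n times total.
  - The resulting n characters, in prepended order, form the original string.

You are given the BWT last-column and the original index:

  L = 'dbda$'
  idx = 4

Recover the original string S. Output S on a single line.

Answer: dbad$

Derivation:
LF mapping: 3 2 4 1 0
Walk LF starting at row 4, prepending L[row]:
  step 1: row=4, L[4]='$', prepend. Next row=LF[4]=0
  step 2: row=0, L[0]='d', prepend. Next row=LF[0]=3
  step 3: row=3, L[3]='a', prepend. Next row=LF[3]=1
  step 4: row=1, L[1]='b', prepend. Next row=LF[1]=2
  step 5: row=2, L[2]='d', prepend. Next row=LF[2]=4
Reversed output: dbad$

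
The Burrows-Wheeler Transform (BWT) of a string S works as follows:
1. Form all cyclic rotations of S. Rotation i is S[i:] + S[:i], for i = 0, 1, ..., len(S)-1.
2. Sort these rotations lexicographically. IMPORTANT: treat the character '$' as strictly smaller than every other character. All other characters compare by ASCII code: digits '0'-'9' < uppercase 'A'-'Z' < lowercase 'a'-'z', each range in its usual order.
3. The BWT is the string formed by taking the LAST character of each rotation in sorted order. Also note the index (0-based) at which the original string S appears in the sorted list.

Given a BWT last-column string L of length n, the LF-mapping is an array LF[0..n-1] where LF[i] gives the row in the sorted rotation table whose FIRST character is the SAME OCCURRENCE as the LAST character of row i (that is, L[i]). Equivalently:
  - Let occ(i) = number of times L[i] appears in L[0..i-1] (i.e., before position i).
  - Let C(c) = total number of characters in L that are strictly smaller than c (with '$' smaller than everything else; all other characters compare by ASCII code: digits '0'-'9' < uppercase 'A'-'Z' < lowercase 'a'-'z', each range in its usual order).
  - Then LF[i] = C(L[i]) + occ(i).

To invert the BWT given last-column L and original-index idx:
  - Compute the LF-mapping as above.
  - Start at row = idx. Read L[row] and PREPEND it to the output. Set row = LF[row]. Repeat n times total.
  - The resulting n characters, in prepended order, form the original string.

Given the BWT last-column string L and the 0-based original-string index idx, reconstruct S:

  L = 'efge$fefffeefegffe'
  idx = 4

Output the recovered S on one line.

LF mapping: 1 8 16 2 0 9 3 10 11 12 4 5 13 6 17 14 15 7
Walk LF starting at row 4, prepending L[row]:
  step 1: row=4, L[4]='$', prepend. Next row=LF[4]=0
  step 2: row=0, L[0]='e', prepend. Next row=LF[0]=1
  step 3: row=1, L[1]='f', prepend. Next row=LF[1]=8
  step 4: row=8, L[8]='f', prepend. Next row=LF[8]=11
  step 5: row=11, L[11]='e', prepend. Next row=LF[11]=5
  step 6: row=5, L[5]='f', prepend. Next row=LF[5]=9
  step 7: row=9, L[9]='f', prepend. Next row=LF[9]=12
  step 8: row=12, L[12]='f', prepend. Next row=LF[12]=13
  step 9: row=13, L[13]='e', prepend. Next row=LF[13]=6
  step 10: row=6, L[6]='e', prepend. Next row=LF[6]=3
  step 11: row=3, L[3]='e', prepend. Next row=LF[3]=2
  step 12: row=2, L[2]='g', prepend. Next row=LF[2]=16
  step 13: row=16, L[16]='f', prepend. Next row=LF[16]=15
  step 14: row=15, L[15]='f', prepend. Next row=LF[15]=14
  step 15: row=14, L[14]='g', prepend. Next row=LF[14]=17
  step 16: row=17, L[17]='e', prepend. Next row=LF[17]=7
  step 17: row=7, L[7]='f', prepend. Next row=LF[7]=10
  step 18: row=10, L[10]='e', prepend. Next row=LF[10]=4
Reversed output: efegffgeeefffeffe$

Answer: efegffgeeefffeffe$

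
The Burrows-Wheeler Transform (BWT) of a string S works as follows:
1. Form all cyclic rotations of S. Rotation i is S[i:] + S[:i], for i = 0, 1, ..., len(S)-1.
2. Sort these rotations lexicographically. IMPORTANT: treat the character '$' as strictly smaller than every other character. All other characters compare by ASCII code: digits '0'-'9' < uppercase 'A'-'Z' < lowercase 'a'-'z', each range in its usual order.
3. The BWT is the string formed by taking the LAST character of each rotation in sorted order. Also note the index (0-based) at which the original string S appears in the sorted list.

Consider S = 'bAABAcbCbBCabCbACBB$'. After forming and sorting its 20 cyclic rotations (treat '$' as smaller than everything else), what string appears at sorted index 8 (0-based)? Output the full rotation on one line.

All 20 rotations (rotation i = S[i:]+S[:i]):
  rot[0] = bAABAcbCbBCabCbACBB$
  rot[1] = AABAcbCbBCabCbACBB$b
  rot[2] = ABAcbCbBCabCbACBB$bA
  rot[3] = BAcbCbBCabCbACBB$bAA
  rot[4] = AcbCbBCabCbACBB$bAAB
  rot[5] = cbCbBCabCbACBB$bAABA
  rot[6] = bCbBCabCbACBB$bAABAc
  rot[7] = CbBCabCbACBB$bAABAcb
  rot[8] = bBCabCbACBB$bAABAcbC
  rot[9] = BCabCbACBB$bAABAcbCb
  rot[10] = CabCbACBB$bAABAcbCbB
  rot[11] = abCbACBB$bAABAcbCbBC
  rot[12] = bCbACBB$bAABAcbCbBCa
  rot[13] = CbACBB$bAABAcbCbBCab
  rot[14] = bACBB$bAABAcbCbBCabC
  rot[15] = ACBB$bAABAcbCbBCabCb
  rot[16] = CBB$bAABAcbCbBCabCbA
  rot[17] = BB$bAABAcbCbBCabCbAC
  rot[18] = B$bAABAcbCbBCabCbACB
  rot[19] = $bAABAcbCbBCabCbACBB
Sorted (with $ < everything):
  sorted[0] = $bAABAcbCbBCabCbACBB
  sorted[1] = AABAcbCbBCabCbACBB$b
  sorted[2] = ABAcbCbBCabCbACBB$bA
  sorted[3] = ACBB$bAABAcbCbBCabCb
  sorted[4] = AcbCbBCabCbACBB$bAAB
  sorted[5] = B$bAABAcbCbBCabCbACB
  sorted[6] = BAcbCbBCabCbACBB$bAA
  sorted[7] = BB$bAABAcbCbBCabCbAC
  sorted[8] = BCabCbACBB$bAABAcbCb
  sorted[9] = CBB$bAABAcbCbBCabCbA
  sorted[10] = CabCbACBB$bAABAcbCbB
  sorted[11] = CbACBB$bAABAcbCbBCab
  sorted[12] = CbBCabCbACBB$bAABAcb
  sorted[13] = abCbACBB$bAABAcbCbBC
  sorted[14] = bAABAcbCbBCabCbACBB$
  sorted[15] = bACBB$bAABAcbCbBCabC
  sorted[16] = bBCabCbACBB$bAABAcbC
  sorted[17] = bCbACBB$bAABAcbCbBCa
  sorted[18] = bCbBCabCbACBB$bAABAc
  sorted[19] = cbCbBCabCbACBB$bAABA
sorted[8] = BCabCbACBB$bAABAcbCb

Answer: BCabCbACBB$bAABAcbCb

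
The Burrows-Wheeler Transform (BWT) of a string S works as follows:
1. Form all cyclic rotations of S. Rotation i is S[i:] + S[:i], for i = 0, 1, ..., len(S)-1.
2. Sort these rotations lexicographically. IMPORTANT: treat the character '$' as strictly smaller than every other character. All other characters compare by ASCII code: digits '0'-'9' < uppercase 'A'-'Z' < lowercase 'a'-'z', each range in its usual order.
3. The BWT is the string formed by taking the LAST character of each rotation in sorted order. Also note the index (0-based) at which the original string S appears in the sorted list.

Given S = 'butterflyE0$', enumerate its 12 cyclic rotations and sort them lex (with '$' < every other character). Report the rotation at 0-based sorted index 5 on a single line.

All 12 rotations (rotation i = S[i:]+S[:i]):
  rot[0] = butterflyE0$
  rot[1] = utterflyE0$b
  rot[2] = tterflyE0$bu
  rot[3] = terflyE0$but
  rot[4] = erflyE0$butt
  rot[5] = rflyE0$butte
  rot[6] = flyE0$butter
  rot[7] = lyE0$butterf
  rot[8] = yE0$butterfl
  rot[9] = E0$butterfly
  rot[10] = 0$butterflyE
  rot[11] = $butterflyE0
Sorted (with $ < everything):
  sorted[0] = $butterflyE0
  sorted[1] = 0$butterflyE
  sorted[2] = E0$butterfly
  sorted[3] = butterflyE0$
  sorted[4] = erflyE0$butt
  sorted[5] = flyE0$butter
  sorted[6] = lyE0$butterf
  sorted[7] = rflyE0$butte
  sorted[8] = terflyE0$but
  sorted[9] = tterflyE0$bu
  sorted[10] = utterflyE0$b
  sorted[11] = yE0$butterfl
sorted[5] = flyE0$butter

Answer: flyE0$butter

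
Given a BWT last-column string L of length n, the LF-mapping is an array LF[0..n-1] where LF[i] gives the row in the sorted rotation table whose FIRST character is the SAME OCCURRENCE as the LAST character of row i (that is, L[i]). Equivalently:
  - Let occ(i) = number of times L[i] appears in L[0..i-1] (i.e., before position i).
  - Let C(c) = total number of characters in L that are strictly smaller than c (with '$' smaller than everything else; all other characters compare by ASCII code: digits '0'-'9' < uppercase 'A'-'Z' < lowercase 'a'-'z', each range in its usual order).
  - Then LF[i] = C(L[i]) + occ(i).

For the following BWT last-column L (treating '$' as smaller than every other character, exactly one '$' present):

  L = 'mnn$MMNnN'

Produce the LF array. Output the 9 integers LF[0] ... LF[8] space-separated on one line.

Char counts: '$':1, 'M':2, 'N':2, 'm':1, 'n':3
C (first-col start): C('$')=0, C('M')=1, C('N')=3, C('m')=5, C('n')=6
L[0]='m': occ=0, LF[0]=C('m')+0=5+0=5
L[1]='n': occ=0, LF[1]=C('n')+0=6+0=6
L[2]='n': occ=1, LF[2]=C('n')+1=6+1=7
L[3]='$': occ=0, LF[3]=C('$')+0=0+0=0
L[4]='M': occ=0, LF[4]=C('M')+0=1+0=1
L[5]='M': occ=1, LF[5]=C('M')+1=1+1=2
L[6]='N': occ=0, LF[6]=C('N')+0=3+0=3
L[7]='n': occ=2, LF[7]=C('n')+2=6+2=8
L[8]='N': occ=1, LF[8]=C('N')+1=3+1=4

Answer: 5 6 7 0 1 2 3 8 4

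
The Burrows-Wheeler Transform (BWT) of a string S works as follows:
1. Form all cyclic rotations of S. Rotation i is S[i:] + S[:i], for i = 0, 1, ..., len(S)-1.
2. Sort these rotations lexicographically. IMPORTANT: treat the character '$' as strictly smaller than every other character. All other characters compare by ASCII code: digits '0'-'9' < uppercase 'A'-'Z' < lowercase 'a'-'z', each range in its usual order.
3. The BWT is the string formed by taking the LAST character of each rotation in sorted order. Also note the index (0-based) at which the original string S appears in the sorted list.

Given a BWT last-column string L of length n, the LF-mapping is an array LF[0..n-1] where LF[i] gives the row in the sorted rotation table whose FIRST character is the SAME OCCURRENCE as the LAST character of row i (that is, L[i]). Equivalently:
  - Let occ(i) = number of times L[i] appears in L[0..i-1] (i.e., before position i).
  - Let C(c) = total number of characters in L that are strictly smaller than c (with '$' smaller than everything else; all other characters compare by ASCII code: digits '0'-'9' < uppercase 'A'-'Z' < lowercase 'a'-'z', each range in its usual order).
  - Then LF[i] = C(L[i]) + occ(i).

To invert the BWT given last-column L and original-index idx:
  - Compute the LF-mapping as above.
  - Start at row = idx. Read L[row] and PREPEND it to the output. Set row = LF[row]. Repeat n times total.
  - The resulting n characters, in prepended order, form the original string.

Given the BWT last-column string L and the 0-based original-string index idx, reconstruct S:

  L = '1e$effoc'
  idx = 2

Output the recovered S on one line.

Answer: coffee1$

Derivation:
LF mapping: 1 3 0 4 5 6 7 2
Walk LF starting at row 2, prepending L[row]:
  step 1: row=2, L[2]='$', prepend. Next row=LF[2]=0
  step 2: row=0, L[0]='1', prepend. Next row=LF[0]=1
  step 3: row=1, L[1]='e', prepend. Next row=LF[1]=3
  step 4: row=3, L[3]='e', prepend. Next row=LF[3]=4
  step 5: row=4, L[4]='f', prepend. Next row=LF[4]=5
  step 6: row=5, L[5]='f', prepend. Next row=LF[5]=6
  step 7: row=6, L[6]='o', prepend. Next row=LF[6]=7
  step 8: row=7, L[7]='c', prepend. Next row=LF[7]=2
Reversed output: coffee1$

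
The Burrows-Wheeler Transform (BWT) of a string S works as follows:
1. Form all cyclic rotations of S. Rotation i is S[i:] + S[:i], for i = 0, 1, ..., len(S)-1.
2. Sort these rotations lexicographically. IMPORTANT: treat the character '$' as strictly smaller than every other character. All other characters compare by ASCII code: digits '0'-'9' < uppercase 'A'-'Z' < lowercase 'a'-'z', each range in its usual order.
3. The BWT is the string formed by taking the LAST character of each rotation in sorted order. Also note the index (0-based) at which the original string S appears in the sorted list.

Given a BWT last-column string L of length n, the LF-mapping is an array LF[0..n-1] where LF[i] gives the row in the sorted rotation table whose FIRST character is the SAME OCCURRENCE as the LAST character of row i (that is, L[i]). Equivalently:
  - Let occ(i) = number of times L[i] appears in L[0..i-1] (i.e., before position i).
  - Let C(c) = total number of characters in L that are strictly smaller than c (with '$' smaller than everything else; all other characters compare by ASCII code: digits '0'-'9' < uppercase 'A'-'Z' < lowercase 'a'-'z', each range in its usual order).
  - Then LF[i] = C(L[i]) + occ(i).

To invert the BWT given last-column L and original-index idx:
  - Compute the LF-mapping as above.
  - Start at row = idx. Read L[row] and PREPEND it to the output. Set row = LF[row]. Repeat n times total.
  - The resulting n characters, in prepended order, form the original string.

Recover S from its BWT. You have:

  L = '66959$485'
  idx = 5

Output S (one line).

LF mapping: 4 5 7 2 8 0 1 6 3
Walk LF starting at row 5, prepending L[row]:
  step 1: row=5, L[5]='$', prepend. Next row=LF[5]=0
  step 2: row=0, L[0]='6', prepend. Next row=LF[0]=4
  step 3: row=4, L[4]='9', prepend. Next row=LF[4]=8
  step 4: row=8, L[8]='5', prepend. Next row=LF[8]=3
  step 5: row=3, L[3]='5', prepend. Next row=LF[3]=2
  step 6: row=2, L[2]='9', prepend. Next row=LF[2]=7
  step 7: row=7, L[7]='8', prepend. Next row=LF[7]=6
  step 8: row=6, L[6]='4', prepend. Next row=LF[6]=1
  step 9: row=1, L[1]='6', prepend. Next row=LF[1]=5
Reversed output: 64895596$

Answer: 64895596$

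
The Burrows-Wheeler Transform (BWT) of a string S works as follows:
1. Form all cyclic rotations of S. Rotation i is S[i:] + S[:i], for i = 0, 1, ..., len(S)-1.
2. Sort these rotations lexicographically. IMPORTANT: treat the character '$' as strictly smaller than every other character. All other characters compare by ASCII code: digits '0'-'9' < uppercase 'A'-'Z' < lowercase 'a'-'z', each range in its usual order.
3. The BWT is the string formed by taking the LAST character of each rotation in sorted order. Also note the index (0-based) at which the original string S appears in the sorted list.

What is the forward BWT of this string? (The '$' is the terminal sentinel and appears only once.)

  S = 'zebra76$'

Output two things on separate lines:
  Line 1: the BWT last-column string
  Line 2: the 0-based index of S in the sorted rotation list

All 8 rotations (rotation i = S[i:]+S[:i]):
  rot[0] = zebra76$
  rot[1] = ebra76$z
  rot[2] = bra76$ze
  rot[3] = ra76$zeb
  rot[4] = a76$zebr
  rot[5] = 76$zebra
  rot[6] = 6$zebra7
  rot[7] = $zebra76
Sorted (with $ < everything):
  sorted[0] = $zebra76  (last char: '6')
  sorted[1] = 6$zebra7  (last char: '7')
  sorted[2] = 76$zebra  (last char: 'a')
  sorted[3] = a76$zebr  (last char: 'r')
  sorted[4] = bra76$ze  (last char: 'e')
  sorted[5] = ebra76$z  (last char: 'z')
  sorted[6] = ra76$zeb  (last char: 'b')
  sorted[7] = zebra76$  (last char: '$')
Last column: 67arezb$
Original string S is at sorted index 7

Answer: 67arezb$
7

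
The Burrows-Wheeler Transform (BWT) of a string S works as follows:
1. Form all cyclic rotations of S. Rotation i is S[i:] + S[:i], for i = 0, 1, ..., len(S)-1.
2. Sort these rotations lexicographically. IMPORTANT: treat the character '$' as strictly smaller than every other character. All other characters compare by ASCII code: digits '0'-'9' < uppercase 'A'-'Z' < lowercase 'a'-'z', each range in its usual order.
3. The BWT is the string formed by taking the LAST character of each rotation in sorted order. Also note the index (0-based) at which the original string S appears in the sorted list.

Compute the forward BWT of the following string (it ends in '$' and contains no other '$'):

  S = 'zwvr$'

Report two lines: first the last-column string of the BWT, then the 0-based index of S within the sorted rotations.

All 5 rotations (rotation i = S[i:]+S[:i]):
  rot[0] = zwvr$
  rot[1] = wvr$z
  rot[2] = vr$zw
  rot[3] = r$zwv
  rot[4] = $zwvr
Sorted (with $ < everything):
  sorted[0] = $zwvr  (last char: 'r')
  sorted[1] = r$zwv  (last char: 'v')
  sorted[2] = vr$zw  (last char: 'w')
  sorted[3] = wvr$z  (last char: 'z')
  sorted[4] = zwvr$  (last char: '$')
Last column: rvwz$
Original string S is at sorted index 4

Answer: rvwz$
4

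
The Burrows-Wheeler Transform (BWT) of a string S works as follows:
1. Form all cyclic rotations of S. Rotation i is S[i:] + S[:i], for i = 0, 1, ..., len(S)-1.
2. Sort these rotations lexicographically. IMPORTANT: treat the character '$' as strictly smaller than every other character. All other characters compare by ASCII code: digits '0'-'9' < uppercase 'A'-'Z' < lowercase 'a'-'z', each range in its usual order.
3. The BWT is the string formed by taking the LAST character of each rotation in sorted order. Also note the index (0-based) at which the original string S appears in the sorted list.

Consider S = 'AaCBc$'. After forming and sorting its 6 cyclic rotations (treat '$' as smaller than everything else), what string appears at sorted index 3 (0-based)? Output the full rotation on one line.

All 6 rotations (rotation i = S[i:]+S[:i]):
  rot[0] = AaCBc$
  rot[1] = aCBc$A
  rot[2] = CBc$Aa
  rot[3] = Bc$AaC
  rot[4] = c$AaCB
  rot[5] = $AaCBc
Sorted (with $ < everything):
  sorted[0] = $AaCBc
  sorted[1] = AaCBc$
  sorted[2] = Bc$AaC
  sorted[3] = CBc$Aa
  sorted[4] = aCBc$A
  sorted[5] = c$AaCB
sorted[3] = CBc$Aa

Answer: CBc$Aa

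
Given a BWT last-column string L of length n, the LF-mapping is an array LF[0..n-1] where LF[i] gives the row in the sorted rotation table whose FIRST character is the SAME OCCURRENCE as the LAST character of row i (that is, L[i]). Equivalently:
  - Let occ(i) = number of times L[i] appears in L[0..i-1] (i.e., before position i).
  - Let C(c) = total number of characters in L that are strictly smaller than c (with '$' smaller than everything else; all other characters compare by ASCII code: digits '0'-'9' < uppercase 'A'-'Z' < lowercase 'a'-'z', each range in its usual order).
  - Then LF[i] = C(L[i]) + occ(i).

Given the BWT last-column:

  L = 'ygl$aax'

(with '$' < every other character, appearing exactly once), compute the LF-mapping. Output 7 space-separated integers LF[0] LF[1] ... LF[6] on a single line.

Char counts: '$':1, 'a':2, 'g':1, 'l':1, 'x':1, 'y':1
C (first-col start): C('$')=0, C('a')=1, C('g')=3, C('l')=4, C('x')=5, C('y')=6
L[0]='y': occ=0, LF[0]=C('y')+0=6+0=6
L[1]='g': occ=0, LF[1]=C('g')+0=3+0=3
L[2]='l': occ=0, LF[2]=C('l')+0=4+0=4
L[3]='$': occ=0, LF[3]=C('$')+0=0+0=0
L[4]='a': occ=0, LF[4]=C('a')+0=1+0=1
L[5]='a': occ=1, LF[5]=C('a')+1=1+1=2
L[6]='x': occ=0, LF[6]=C('x')+0=5+0=5

Answer: 6 3 4 0 1 2 5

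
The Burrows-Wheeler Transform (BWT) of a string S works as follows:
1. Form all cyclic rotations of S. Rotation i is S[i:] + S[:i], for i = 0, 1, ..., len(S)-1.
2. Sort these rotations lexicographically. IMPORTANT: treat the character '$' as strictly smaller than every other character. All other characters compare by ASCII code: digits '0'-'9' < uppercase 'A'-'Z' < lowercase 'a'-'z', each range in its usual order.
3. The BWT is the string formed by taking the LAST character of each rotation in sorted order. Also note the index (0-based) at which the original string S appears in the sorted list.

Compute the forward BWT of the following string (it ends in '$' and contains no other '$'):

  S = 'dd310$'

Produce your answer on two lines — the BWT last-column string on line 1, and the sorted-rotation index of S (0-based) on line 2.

All 6 rotations (rotation i = S[i:]+S[:i]):
  rot[0] = dd310$
  rot[1] = d310$d
  rot[2] = 310$dd
  rot[3] = 10$dd3
  rot[4] = 0$dd31
  rot[5] = $dd310
Sorted (with $ < everything):
  sorted[0] = $dd310  (last char: '0')
  sorted[1] = 0$dd31  (last char: '1')
  sorted[2] = 10$dd3  (last char: '3')
  sorted[3] = 310$dd  (last char: 'd')
  sorted[4] = d310$d  (last char: 'd')
  sorted[5] = dd310$  (last char: '$')
Last column: 013dd$
Original string S is at sorted index 5

Answer: 013dd$
5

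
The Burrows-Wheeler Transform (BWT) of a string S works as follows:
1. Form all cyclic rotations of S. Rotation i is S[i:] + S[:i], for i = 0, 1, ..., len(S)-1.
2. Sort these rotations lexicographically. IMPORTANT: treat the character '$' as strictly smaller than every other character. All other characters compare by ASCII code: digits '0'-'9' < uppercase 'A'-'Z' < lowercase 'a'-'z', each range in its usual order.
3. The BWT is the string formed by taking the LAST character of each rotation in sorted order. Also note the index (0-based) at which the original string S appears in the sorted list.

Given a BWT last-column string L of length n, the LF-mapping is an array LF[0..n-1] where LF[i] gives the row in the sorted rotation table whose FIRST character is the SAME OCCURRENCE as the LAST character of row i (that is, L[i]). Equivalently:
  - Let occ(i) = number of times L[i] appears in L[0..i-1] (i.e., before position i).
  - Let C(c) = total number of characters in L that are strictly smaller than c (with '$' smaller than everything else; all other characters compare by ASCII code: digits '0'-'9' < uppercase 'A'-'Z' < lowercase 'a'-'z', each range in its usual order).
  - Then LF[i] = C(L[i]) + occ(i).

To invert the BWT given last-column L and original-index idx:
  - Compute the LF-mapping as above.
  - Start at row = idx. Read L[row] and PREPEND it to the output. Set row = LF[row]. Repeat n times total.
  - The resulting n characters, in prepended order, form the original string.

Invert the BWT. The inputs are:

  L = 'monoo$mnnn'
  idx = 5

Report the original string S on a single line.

LF mapping: 1 7 3 8 9 0 2 4 5 6
Walk LF starting at row 5, prepending L[row]:
  step 1: row=5, L[5]='$', prepend. Next row=LF[5]=0
  step 2: row=0, L[0]='m', prepend. Next row=LF[0]=1
  step 3: row=1, L[1]='o', prepend. Next row=LF[1]=7
  step 4: row=7, L[7]='n', prepend. Next row=LF[7]=4
  step 5: row=4, L[4]='o', prepend. Next row=LF[4]=9
  step 6: row=9, L[9]='n', prepend. Next row=LF[9]=6
  step 7: row=6, L[6]='m', prepend. Next row=LF[6]=2
  step 8: row=2, L[2]='n', prepend. Next row=LF[2]=3
  step 9: row=3, L[3]='o', prepend. Next row=LF[3]=8
  step 10: row=8, L[8]='n', prepend. Next row=LF[8]=5
Reversed output: nonmnonom$

Answer: nonmnonom$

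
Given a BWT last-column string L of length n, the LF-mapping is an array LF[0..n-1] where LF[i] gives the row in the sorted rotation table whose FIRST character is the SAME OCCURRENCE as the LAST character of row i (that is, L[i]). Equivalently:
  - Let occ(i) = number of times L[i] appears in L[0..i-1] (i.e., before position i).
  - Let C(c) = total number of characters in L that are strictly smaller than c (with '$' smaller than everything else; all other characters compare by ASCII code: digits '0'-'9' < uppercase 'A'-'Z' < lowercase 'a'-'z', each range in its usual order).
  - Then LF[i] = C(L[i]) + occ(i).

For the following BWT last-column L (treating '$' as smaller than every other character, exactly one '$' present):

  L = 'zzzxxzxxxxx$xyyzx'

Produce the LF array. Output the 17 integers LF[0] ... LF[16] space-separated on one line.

Answer: 12 13 14 1 2 15 3 4 5 6 7 0 8 10 11 16 9

Derivation:
Char counts: '$':1, 'x':9, 'y':2, 'z':5
C (first-col start): C('$')=0, C('x')=1, C('y')=10, C('z')=12
L[0]='z': occ=0, LF[0]=C('z')+0=12+0=12
L[1]='z': occ=1, LF[1]=C('z')+1=12+1=13
L[2]='z': occ=2, LF[2]=C('z')+2=12+2=14
L[3]='x': occ=0, LF[3]=C('x')+0=1+0=1
L[4]='x': occ=1, LF[4]=C('x')+1=1+1=2
L[5]='z': occ=3, LF[5]=C('z')+3=12+3=15
L[6]='x': occ=2, LF[6]=C('x')+2=1+2=3
L[7]='x': occ=3, LF[7]=C('x')+3=1+3=4
L[8]='x': occ=4, LF[8]=C('x')+4=1+4=5
L[9]='x': occ=5, LF[9]=C('x')+5=1+5=6
L[10]='x': occ=6, LF[10]=C('x')+6=1+6=7
L[11]='$': occ=0, LF[11]=C('$')+0=0+0=0
L[12]='x': occ=7, LF[12]=C('x')+7=1+7=8
L[13]='y': occ=0, LF[13]=C('y')+0=10+0=10
L[14]='y': occ=1, LF[14]=C('y')+1=10+1=11
L[15]='z': occ=4, LF[15]=C('z')+4=12+4=16
L[16]='x': occ=8, LF[16]=C('x')+8=1+8=9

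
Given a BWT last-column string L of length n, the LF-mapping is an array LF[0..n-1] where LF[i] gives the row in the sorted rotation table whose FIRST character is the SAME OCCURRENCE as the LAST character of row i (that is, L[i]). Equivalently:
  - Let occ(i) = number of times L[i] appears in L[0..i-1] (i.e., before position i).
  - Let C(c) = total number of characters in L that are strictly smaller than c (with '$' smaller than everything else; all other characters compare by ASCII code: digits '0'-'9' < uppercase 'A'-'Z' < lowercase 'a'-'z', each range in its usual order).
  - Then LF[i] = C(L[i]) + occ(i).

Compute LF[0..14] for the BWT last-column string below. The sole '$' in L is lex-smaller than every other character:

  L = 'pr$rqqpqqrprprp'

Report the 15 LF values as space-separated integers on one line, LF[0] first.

Answer: 1 10 0 11 6 7 2 8 9 12 3 13 4 14 5

Derivation:
Char counts: '$':1, 'p':5, 'q':4, 'r':5
C (first-col start): C('$')=0, C('p')=1, C('q')=6, C('r')=10
L[0]='p': occ=0, LF[0]=C('p')+0=1+0=1
L[1]='r': occ=0, LF[1]=C('r')+0=10+0=10
L[2]='$': occ=0, LF[2]=C('$')+0=0+0=0
L[3]='r': occ=1, LF[3]=C('r')+1=10+1=11
L[4]='q': occ=0, LF[4]=C('q')+0=6+0=6
L[5]='q': occ=1, LF[5]=C('q')+1=6+1=7
L[6]='p': occ=1, LF[6]=C('p')+1=1+1=2
L[7]='q': occ=2, LF[7]=C('q')+2=6+2=8
L[8]='q': occ=3, LF[8]=C('q')+3=6+3=9
L[9]='r': occ=2, LF[9]=C('r')+2=10+2=12
L[10]='p': occ=2, LF[10]=C('p')+2=1+2=3
L[11]='r': occ=3, LF[11]=C('r')+3=10+3=13
L[12]='p': occ=3, LF[12]=C('p')+3=1+3=4
L[13]='r': occ=4, LF[13]=C('r')+4=10+4=14
L[14]='p': occ=4, LF[14]=C('p')+4=1+4=5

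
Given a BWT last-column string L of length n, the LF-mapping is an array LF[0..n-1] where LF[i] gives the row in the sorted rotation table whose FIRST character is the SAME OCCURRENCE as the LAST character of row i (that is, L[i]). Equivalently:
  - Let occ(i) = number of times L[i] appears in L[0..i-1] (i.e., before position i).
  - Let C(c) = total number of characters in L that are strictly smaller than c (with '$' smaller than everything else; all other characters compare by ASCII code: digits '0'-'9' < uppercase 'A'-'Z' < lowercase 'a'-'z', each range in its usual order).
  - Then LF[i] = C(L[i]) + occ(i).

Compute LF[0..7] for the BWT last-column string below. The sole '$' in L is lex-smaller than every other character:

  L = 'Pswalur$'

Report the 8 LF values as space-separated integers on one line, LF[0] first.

Char counts: '$':1, 'P':1, 'a':1, 'l':1, 'r':1, 's':1, 'u':1, 'w':1
C (first-col start): C('$')=0, C('P')=1, C('a')=2, C('l')=3, C('r')=4, C('s')=5, C('u')=6, C('w')=7
L[0]='P': occ=0, LF[0]=C('P')+0=1+0=1
L[1]='s': occ=0, LF[1]=C('s')+0=5+0=5
L[2]='w': occ=0, LF[2]=C('w')+0=7+0=7
L[3]='a': occ=0, LF[3]=C('a')+0=2+0=2
L[4]='l': occ=0, LF[4]=C('l')+0=3+0=3
L[5]='u': occ=0, LF[5]=C('u')+0=6+0=6
L[6]='r': occ=0, LF[6]=C('r')+0=4+0=4
L[7]='$': occ=0, LF[7]=C('$')+0=0+0=0

Answer: 1 5 7 2 3 6 4 0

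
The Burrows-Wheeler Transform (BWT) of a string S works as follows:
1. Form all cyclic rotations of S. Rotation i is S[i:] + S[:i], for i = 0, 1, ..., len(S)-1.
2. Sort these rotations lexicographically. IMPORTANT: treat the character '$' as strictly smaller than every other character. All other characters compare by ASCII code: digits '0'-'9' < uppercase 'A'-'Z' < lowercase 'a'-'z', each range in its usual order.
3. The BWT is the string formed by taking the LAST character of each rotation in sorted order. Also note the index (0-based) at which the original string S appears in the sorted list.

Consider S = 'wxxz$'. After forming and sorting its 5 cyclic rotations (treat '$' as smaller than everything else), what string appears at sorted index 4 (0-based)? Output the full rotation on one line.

Answer: z$wxx

Derivation:
All 5 rotations (rotation i = S[i:]+S[:i]):
  rot[0] = wxxz$
  rot[1] = xxz$w
  rot[2] = xz$wx
  rot[3] = z$wxx
  rot[4] = $wxxz
Sorted (with $ < everything):
  sorted[0] = $wxxz
  sorted[1] = wxxz$
  sorted[2] = xxz$w
  sorted[3] = xz$wx
  sorted[4] = z$wxx
sorted[4] = z$wxx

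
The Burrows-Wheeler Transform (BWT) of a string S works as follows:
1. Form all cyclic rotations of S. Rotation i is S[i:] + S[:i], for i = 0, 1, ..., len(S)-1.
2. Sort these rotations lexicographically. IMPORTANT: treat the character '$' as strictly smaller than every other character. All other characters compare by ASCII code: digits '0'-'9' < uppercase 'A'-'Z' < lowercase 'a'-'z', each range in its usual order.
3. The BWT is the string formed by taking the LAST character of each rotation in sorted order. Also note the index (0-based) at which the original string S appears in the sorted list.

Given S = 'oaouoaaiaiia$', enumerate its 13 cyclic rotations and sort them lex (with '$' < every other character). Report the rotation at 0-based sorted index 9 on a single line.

Answer: oaaiaiia$oaou

Derivation:
All 13 rotations (rotation i = S[i:]+S[:i]):
  rot[0] = oaouoaaiaiia$
  rot[1] = aouoaaiaiia$o
  rot[2] = ouoaaiaiia$oa
  rot[3] = uoaaiaiia$oao
  rot[4] = oaaiaiia$oaou
  rot[5] = aaiaiia$oaouo
  rot[6] = aiaiia$oaouoa
  rot[7] = iaiia$oaouoaa
  rot[8] = aiia$oaouoaai
  rot[9] = iia$oaouoaaia
  rot[10] = ia$oaouoaaiai
  rot[11] = a$oaouoaaiaii
  rot[12] = $oaouoaaiaiia
Sorted (with $ < everything):
  sorted[0] = $oaouoaaiaiia
  sorted[1] = a$oaouoaaiaii
  sorted[2] = aaiaiia$oaouo
  sorted[3] = aiaiia$oaouoa
  sorted[4] = aiia$oaouoaai
  sorted[5] = aouoaaiaiia$o
  sorted[6] = ia$oaouoaaiai
  sorted[7] = iaiia$oaouoaa
  sorted[8] = iia$oaouoaaia
  sorted[9] = oaaiaiia$oaou
  sorted[10] = oaouoaaiaiia$
  sorted[11] = ouoaaiaiia$oa
  sorted[12] = uoaaiaiia$oao
sorted[9] = oaaiaiia$oaou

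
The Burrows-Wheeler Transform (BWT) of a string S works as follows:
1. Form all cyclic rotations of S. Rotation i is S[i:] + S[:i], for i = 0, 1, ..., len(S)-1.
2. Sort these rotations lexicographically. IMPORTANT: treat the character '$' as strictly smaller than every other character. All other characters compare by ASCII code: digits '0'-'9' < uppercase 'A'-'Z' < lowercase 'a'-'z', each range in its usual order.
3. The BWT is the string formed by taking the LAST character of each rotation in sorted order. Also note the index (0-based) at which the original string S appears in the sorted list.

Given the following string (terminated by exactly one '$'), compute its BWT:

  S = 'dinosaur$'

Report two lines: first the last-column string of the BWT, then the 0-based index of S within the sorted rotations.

All 9 rotations (rotation i = S[i:]+S[:i]):
  rot[0] = dinosaur$
  rot[1] = inosaur$d
  rot[2] = nosaur$di
  rot[3] = osaur$din
  rot[4] = saur$dino
  rot[5] = aur$dinos
  rot[6] = ur$dinosa
  rot[7] = r$dinosau
  rot[8] = $dinosaur
Sorted (with $ < everything):
  sorted[0] = $dinosaur  (last char: 'r')
  sorted[1] = aur$dinos  (last char: 's')
  sorted[2] = dinosaur$  (last char: '$')
  sorted[3] = inosaur$d  (last char: 'd')
  sorted[4] = nosaur$di  (last char: 'i')
  sorted[5] = osaur$din  (last char: 'n')
  sorted[6] = r$dinosau  (last char: 'u')
  sorted[7] = saur$dino  (last char: 'o')
  sorted[8] = ur$dinosa  (last char: 'a')
Last column: rs$dinuoa
Original string S is at sorted index 2

Answer: rs$dinuoa
2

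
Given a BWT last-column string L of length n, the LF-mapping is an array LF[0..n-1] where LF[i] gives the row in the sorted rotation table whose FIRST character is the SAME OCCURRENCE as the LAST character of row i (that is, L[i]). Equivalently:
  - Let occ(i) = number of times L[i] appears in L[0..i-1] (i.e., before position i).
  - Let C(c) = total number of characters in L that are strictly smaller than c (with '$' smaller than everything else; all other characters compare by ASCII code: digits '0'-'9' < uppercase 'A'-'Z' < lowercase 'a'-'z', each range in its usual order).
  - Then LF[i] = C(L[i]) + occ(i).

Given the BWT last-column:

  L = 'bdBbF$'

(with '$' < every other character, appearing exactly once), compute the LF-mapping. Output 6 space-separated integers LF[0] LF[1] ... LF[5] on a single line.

Answer: 3 5 1 4 2 0

Derivation:
Char counts: '$':1, 'B':1, 'F':1, 'b':2, 'd':1
C (first-col start): C('$')=0, C('B')=1, C('F')=2, C('b')=3, C('d')=5
L[0]='b': occ=0, LF[0]=C('b')+0=3+0=3
L[1]='d': occ=0, LF[1]=C('d')+0=5+0=5
L[2]='B': occ=0, LF[2]=C('B')+0=1+0=1
L[3]='b': occ=1, LF[3]=C('b')+1=3+1=4
L[4]='F': occ=0, LF[4]=C('F')+0=2+0=2
L[5]='$': occ=0, LF[5]=C('$')+0=0+0=0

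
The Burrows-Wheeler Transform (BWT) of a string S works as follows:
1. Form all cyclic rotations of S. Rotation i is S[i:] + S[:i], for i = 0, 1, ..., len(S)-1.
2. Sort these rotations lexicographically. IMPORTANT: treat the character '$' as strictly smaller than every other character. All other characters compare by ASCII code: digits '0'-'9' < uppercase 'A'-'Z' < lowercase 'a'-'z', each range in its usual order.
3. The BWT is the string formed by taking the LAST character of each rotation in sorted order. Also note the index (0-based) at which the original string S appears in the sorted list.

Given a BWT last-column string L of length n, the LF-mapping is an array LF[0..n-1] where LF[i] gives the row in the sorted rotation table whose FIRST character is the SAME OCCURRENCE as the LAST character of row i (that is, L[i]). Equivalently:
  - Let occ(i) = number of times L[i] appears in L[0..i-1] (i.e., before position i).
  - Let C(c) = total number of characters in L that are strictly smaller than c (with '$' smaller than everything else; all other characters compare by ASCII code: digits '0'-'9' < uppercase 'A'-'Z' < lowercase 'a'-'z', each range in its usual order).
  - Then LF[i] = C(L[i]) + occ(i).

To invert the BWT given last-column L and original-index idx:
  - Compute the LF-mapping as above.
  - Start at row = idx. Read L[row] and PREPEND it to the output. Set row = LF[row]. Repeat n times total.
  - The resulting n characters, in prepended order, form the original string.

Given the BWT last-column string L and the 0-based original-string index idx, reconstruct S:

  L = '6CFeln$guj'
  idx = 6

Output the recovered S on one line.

LF mapping: 1 2 3 4 7 8 0 5 9 6
Walk LF starting at row 6, prepending L[row]:
  step 1: row=6, L[6]='$', prepend. Next row=LF[6]=0
  step 2: row=0, L[0]='6', prepend. Next row=LF[0]=1
  step 3: row=1, L[1]='C', prepend. Next row=LF[1]=2
  step 4: row=2, L[2]='F', prepend. Next row=LF[2]=3
  step 5: row=3, L[3]='e', prepend. Next row=LF[3]=4
  step 6: row=4, L[4]='l', prepend. Next row=LF[4]=7
  step 7: row=7, L[7]='g', prepend. Next row=LF[7]=5
  step 8: row=5, L[5]='n', prepend. Next row=LF[5]=8
  step 9: row=8, L[8]='u', prepend. Next row=LF[8]=9
  step 10: row=9, L[9]='j', prepend. Next row=LF[9]=6
Reversed output: jungleFC6$

Answer: jungleFC6$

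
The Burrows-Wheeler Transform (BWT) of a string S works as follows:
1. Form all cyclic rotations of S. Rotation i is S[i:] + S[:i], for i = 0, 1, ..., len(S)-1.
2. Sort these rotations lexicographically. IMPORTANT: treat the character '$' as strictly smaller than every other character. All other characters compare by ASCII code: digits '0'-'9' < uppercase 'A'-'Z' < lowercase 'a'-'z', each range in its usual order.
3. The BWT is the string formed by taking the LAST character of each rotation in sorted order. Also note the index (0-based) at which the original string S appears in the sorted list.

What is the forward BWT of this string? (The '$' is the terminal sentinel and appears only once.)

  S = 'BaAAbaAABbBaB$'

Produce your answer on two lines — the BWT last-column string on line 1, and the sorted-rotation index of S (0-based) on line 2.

Answer: BaaAAa$bAbBBBA
6

Derivation:
All 14 rotations (rotation i = S[i:]+S[:i]):
  rot[0] = BaAAbaAABbBaB$
  rot[1] = aAAbaAABbBaB$B
  rot[2] = AAbaAABbBaB$Ba
  rot[3] = AbaAABbBaB$BaA
  rot[4] = baAABbBaB$BaAA
  rot[5] = aAABbBaB$BaAAb
  rot[6] = AABbBaB$BaAAba
  rot[7] = ABbBaB$BaAAbaA
  rot[8] = BbBaB$BaAAbaAA
  rot[9] = bBaB$BaAAbaAAB
  rot[10] = BaB$BaAAbaAABb
  rot[11] = aB$BaAAbaAABbB
  rot[12] = B$BaAAbaAABbBa
  rot[13] = $BaAAbaAABbBaB
Sorted (with $ < everything):
  sorted[0] = $BaAAbaAABbBaB  (last char: 'B')
  sorted[1] = AABbBaB$BaAAba  (last char: 'a')
  sorted[2] = AAbaAABbBaB$Ba  (last char: 'a')
  sorted[3] = ABbBaB$BaAAbaA  (last char: 'A')
  sorted[4] = AbaAABbBaB$BaA  (last char: 'A')
  sorted[5] = B$BaAAbaAABbBa  (last char: 'a')
  sorted[6] = BaAAbaAABbBaB$  (last char: '$')
  sorted[7] = BaB$BaAAbaAABb  (last char: 'b')
  sorted[8] = BbBaB$BaAAbaAA  (last char: 'A')
  sorted[9] = aAABbBaB$BaAAb  (last char: 'b')
  sorted[10] = aAAbaAABbBaB$B  (last char: 'B')
  sorted[11] = aB$BaAAbaAABbB  (last char: 'B')
  sorted[12] = bBaB$BaAAbaAAB  (last char: 'B')
  sorted[13] = baAABbBaB$BaAA  (last char: 'A')
Last column: BaaAAa$bAbBBBA
Original string S is at sorted index 6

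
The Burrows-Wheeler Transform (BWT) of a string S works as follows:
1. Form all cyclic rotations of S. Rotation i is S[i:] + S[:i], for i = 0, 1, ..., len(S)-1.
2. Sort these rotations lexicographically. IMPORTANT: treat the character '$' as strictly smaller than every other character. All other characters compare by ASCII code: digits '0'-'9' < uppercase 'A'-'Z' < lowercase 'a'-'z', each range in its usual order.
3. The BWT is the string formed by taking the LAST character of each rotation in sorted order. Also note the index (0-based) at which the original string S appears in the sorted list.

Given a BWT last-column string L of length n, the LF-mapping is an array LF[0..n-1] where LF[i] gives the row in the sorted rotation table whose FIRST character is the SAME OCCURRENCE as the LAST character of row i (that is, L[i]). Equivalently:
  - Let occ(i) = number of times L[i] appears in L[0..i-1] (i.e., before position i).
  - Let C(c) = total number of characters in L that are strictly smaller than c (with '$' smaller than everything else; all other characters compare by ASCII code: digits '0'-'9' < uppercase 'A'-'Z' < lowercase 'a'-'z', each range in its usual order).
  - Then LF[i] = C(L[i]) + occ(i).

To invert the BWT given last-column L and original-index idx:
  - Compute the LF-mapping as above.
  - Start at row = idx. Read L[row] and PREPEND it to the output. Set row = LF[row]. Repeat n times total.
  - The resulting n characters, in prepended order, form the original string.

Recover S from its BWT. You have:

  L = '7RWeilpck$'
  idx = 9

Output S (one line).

Answer: pickleWR7$

Derivation:
LF mapping: 1 2 3 5 6 8 9 4 7 0
Walk LF starting at row 9, prepending L[row]:
  step 1: row=9, L[9]='$', prepend. Next row=LF[9]=0
  step 2: row=0, L[0]='7', prepend. Next row=LF[0]=1
  step 3: row=1, L[1]='R', prepend. Next row=LF[1]=2
  step 4: row=2, L[2]='W', prepend. Next row=LF[2]=3
  step 5: row=3, L[3]='e', prepend. Next row=LF[3]=5
  step 6: row=5, L[5]='l', prepend. Next row=LF[5]=8
  step 7: row=8, L[8]='k', prepend. Next row=LF[8]=7
  step 8: row=7, L[7]='c', prepend. Next row=LF[7]=4
  step 9: row=4, L[4]='i', prepend. Next row=LF[4]=6
  step 10: row=6, L[6]='p', prepend. Next row=LF[6]=9
Reversed output: pickleWR7$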